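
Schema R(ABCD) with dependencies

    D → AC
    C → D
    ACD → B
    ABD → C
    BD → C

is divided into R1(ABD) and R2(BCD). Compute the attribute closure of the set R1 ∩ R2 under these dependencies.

ABCD

R1 ∩ R2 = {BD}.
D → AC applies, adding AC
Closure: {ABCD}.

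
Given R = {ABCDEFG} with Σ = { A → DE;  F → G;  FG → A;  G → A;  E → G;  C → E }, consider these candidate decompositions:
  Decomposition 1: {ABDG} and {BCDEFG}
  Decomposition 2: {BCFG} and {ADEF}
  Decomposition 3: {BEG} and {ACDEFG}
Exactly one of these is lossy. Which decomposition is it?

Decomposition 3

Decomposition 1: common = {BDG}, closure = {ABDEG} → lossless.
Decomposition 2: common = {F}, closure = {ADEFG} → lossless.
Decomposition 3: common = {EG}, closure = {ADEG} → lossy.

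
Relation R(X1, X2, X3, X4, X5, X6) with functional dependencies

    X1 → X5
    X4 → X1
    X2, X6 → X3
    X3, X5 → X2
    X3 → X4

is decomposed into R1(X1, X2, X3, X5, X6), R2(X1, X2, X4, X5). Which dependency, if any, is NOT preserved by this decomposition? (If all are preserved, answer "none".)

X3 → X4

Check X3 → X4: no single fragment contains all of {X3, X4}, and the restricted closure of {X3} across the fragments never reaches {X4}.
X1 → X5 is preserved.
X4 → X1 is preserved.
X2, X6 → X3 is preserved.
X3, X5 → X2 is preserved.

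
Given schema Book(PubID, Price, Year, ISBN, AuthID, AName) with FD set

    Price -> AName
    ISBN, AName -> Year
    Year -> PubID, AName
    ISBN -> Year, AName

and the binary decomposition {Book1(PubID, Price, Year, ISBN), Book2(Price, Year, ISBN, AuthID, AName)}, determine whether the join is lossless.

Common attributes: Book1 ∩ Book2 = {Price, Year, ISBN}.
Closure of {Price, Year, ISBN}: Price → AName applies, adding AName; Year → PubID, AName applies, adding PubID. So (Price, Year, ISBN)⁺ = {PubID, Price, Year, ISBN, AName}.
This closure contains every attribute of Book1, so Book1 ∩ Book2 → Book1. The join is lossless.

Yes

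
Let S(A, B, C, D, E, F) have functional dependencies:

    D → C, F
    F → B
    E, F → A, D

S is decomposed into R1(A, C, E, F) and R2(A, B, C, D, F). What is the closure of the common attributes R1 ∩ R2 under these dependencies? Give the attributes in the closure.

R1 ∩ R2 = {A, C, F}.
F → B applies, adding B
Closure: {A, B, C, F}.

A, B, C, F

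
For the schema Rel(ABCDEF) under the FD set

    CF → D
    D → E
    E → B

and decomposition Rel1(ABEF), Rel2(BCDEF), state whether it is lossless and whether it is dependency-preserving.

Lossless test: (BEF)⁺ = {BEF}, which is a superkey of neither fragment — lossy.
Dependency preservation: every FD's attributes lie within a single fragment, so each can be enforced locally — preserved.

lossy but dependency-preserving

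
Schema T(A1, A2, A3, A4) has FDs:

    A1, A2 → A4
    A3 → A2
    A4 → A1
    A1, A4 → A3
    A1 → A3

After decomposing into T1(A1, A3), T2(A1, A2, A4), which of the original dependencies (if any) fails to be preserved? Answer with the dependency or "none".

A3 → A2

Check A3 → A2: no single fragment contains all of {A2, A3}, and the restricted closure of {A3} across the fragments never reaches {A2}.
A1, A2 → A4 is preserved.
A4 → A1 is preserved.
A1, A4 → A3 is preserved.
A1 → A3 is preserved.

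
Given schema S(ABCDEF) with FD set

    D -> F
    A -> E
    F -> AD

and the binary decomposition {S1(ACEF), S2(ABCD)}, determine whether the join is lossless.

Common attributes: S1 ∩ S2 = {AC}.
Closure of {AC}: A → E applies, adding E. So (AC)⁺ = {ACE}.
The closure contains neither all of S1 = {ACEF} nor all of S2 = {ABCD}, so the common attributes are not a superkey of either fragment. The join is lossy.

No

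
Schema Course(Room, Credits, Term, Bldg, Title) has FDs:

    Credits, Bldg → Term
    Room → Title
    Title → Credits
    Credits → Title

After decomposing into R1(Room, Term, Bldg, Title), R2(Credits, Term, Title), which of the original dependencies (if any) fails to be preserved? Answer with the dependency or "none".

Credits, Bldg → Term: restricted closure across fragments reaches Term.
Room → Title lies within R1.
Title → Credits lies within R2.
Credits → Title lies within R2.
Every dependency is enforceable on the fragments, so the decomposition is dependency-preserving.

none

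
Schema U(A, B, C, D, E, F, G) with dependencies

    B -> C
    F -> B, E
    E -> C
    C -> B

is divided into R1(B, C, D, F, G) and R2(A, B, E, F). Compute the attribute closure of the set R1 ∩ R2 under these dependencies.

B, C, E, F

R1 ∩ R2 = {B, F}.
B → C applies, adding C
F → B, E applies, adding E
Closure: {B, C, E, F}.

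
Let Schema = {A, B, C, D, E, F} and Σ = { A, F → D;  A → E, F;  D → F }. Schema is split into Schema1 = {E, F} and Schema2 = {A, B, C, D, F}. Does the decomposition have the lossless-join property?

Common attributes: Schema1 ∩ Schema2 = {F}.
No dependency enlarges {F}, so (F)⁺ = {F}.
The closure contains neither all of Schema1 = {E, F} nor all of Schema2 = {A, B, C, D, F}, so the common attributes are not a superkey of either fragment. The join is lossy.

No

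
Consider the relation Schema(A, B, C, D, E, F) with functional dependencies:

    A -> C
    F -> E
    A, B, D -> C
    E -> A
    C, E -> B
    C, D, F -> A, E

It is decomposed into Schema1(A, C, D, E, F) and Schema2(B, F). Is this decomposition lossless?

Yes

Common attributes: Schema1 ∩ Schema2 = {F}.
Closure of {F}: F → E applies, adding E; E → A applies, adding A; A → C applies, adding C; C, E → B applies, adding B. So (F)⁺ = {A, B, C, E, F}.
This closure contains every attribute of Schema2, so Schema1 ∩ Schema2 → Schema2. The join is lossless.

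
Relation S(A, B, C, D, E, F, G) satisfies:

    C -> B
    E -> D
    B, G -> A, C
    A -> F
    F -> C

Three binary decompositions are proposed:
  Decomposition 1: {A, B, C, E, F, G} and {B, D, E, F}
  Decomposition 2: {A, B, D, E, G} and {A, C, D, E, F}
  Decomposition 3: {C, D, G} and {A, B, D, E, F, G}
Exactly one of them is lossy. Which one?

Decomposition 1: common = {B, E, F}, closure = {B, C, D, E, F} → lossless.
Decomposition 2: common = {A, D, E}, closure = {A, B, C, D, E, F} → lossless.
Decomposition 3: common = {D, G}, closure = {D, G} → lossy.

Decomposition 3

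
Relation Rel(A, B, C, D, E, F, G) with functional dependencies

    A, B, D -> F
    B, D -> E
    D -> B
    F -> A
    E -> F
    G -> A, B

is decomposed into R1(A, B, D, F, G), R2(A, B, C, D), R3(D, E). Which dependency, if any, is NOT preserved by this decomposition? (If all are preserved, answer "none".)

E -> F

Check E → F: no single fragment contains all of {E, F}, and the restricted closure of {E} across the fragments never reaches {F}.
A, B, D → F is preserved.
B, D → E is preserved.
D → B is preserved.
F → A is preserved.
G → A, B is preserved.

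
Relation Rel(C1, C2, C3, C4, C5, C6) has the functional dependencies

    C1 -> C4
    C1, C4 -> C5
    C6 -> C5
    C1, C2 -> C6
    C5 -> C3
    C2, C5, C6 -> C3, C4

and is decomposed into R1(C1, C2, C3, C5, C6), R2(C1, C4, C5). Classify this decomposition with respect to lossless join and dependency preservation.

Lossless test: (C1, C5)⁺ = {C1, C3, C4, C5}, which contains all of one fragment — lossless.
Dependency preservation: the restricted closure of {C2, C5, C6} across the fragments never reaches {C3, C4}, so C2, C5, C6 → C3, C4 cannot be enforced without a join — not preserved.

lossless but not dependency-preserving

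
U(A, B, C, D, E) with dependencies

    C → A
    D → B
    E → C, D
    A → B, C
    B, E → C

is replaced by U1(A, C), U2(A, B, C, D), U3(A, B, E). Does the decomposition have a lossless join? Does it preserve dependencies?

Lossless test (chase): Rows 1 and 2 agree on A; apply A→B, C and equate their B, C entries. Rows 1 and 3 agree on A; apply A→B, C and equate their B, C entries. No row becomes fully distinguished — the join is lossy.
Dependency preservation: the restricted closure of {E} across the fragments never reaches {C, D}, so E → C, D cannot be enforced without a join — not preserved.

lossy and not dependency-preserving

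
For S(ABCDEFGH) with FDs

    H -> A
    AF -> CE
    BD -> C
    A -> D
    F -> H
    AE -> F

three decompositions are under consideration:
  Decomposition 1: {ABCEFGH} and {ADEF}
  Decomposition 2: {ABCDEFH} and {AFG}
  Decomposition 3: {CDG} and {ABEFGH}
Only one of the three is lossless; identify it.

Decomposition 1: common = {AEF}, closure = {ACDEFH} → lossless.
Decomposition 2: common = {AF}, closure = {ACDEFH} → lossy.
Decomposition 3: common = {G}, closure = {G} → lossy.

Decomposition 1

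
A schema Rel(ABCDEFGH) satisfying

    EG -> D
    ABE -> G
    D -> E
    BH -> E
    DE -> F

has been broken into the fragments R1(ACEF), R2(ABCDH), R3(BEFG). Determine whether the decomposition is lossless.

No

Chase test. Columns are ABCDEFGH; row i has aⱼ where attribute j ∈ Ri, else bᵢⱼ.
Initial tableau (one row per fragment):
  row 1: a1 b12 a3 b14 a5 a6 b17 b18
  row 2: a1 a2 a3 a4 b25 b26 b27 a8
  row 3: b31 a2 b33 b34 a5 a6 a7 b38
No row becomes fully distinguished — the join is lossy.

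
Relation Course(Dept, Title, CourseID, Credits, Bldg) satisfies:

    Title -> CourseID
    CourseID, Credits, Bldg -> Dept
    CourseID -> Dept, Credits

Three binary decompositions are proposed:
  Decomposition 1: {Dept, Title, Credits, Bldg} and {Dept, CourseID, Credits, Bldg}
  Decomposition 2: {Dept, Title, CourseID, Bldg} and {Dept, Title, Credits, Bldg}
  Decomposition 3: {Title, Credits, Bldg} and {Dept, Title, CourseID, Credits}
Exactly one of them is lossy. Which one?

Decomposition 1

Decomposition 1: common = {Dept, Credits, Bldg}, closure = {Dept, Credits, Bldg} → lossy.
Decomposition 2: common = {Dept, Title, Bldg}, closure = {Dept, Title, CourseID, Credits, Bldg} → lossless.
Decomposition 3: common = {Title, Credits}, closure = {Dept, Title, CourseID, Credits} → lossless.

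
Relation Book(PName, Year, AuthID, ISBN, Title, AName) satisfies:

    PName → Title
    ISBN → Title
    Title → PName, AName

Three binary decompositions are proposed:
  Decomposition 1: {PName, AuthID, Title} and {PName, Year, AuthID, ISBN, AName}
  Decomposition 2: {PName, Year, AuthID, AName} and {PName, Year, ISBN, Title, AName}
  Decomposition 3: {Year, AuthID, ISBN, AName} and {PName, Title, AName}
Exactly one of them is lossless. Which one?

Decomposition 1: common = {PName, AuthID}, closure = {PName, AuthID, Title, AName} → lossless.
Decomposition 2: common = {PName, Year, AName}, closure = {PName, Year, Title, AName} → lossy.
Decomposition 3: common = {AName}, closure = {AName} → lossy.

Decomposition 1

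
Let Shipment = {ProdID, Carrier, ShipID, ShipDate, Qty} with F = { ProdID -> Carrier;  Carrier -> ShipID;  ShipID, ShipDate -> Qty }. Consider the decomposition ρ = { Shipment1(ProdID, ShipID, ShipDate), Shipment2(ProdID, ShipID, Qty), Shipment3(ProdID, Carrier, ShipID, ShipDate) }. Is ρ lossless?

Chase test. Columns are ProdID, Carrier, ShipID, ShipDate, Qty; row i has aⱼ where attribute j ∈ Shipmenti, else bᵢⱼ.
Initial tableau (one row per fragment):
  row 1: a1 b12 a3 a4 b15
  row 2: a1 b22 a3 b24 a5
  row 3: a1 a2 a3 a4 b35
Rows 1 and 2 agree on ProdID; apply ProdID→Carrier and equate their Carrier entries.
Rows 1 and 3 agree on ProdID; apply ProdID→Carrier and equate their Carrier entries.
Rows 1 and 3 agree on ShipID, ShipDate; apply ShipID, ShipDate→Qty and equate their Qty entries.
No row becomes fully distinguished — the join is lossy.

No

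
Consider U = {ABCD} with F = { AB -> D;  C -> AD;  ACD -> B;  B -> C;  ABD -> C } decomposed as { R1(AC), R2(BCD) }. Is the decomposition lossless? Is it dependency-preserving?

lossless and dependency-preserving

Lossless test: (C)⁺ = {ABCD}, which contains all of one fragment — lossless.
Dependency preservation: AB → D; C → AD; ACD → B; ABD → C are not contained in any single fragment, but the restricted closure of each left-hand side across the fragments still reaches the right-hand side; the remaining FDs each lie inside some fragment. All dependencies are preserved.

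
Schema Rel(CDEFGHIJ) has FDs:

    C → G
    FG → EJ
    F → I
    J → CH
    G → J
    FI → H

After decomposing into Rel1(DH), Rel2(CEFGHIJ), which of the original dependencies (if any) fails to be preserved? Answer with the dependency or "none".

none

C → G lies within Rel2.
FG → EJ lies within Rel2.
F → I lies within Rel2.
J → CH lies within Rel2.
G → J lies within Rel2.
FI → H lies within Rel2.
Every dependency is enforceable on the fragments, so the decomposition is dependency-preserving.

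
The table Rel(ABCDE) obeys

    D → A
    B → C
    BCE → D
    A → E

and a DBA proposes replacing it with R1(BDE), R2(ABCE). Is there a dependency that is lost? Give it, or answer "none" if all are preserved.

Check D → A: no single fragment contains all of {AD}, and the restricted closure of {D} across the fragments never reaches {A}.
B → C is preserved.
BCE → D is preserved.
A → E is preserved.

D → A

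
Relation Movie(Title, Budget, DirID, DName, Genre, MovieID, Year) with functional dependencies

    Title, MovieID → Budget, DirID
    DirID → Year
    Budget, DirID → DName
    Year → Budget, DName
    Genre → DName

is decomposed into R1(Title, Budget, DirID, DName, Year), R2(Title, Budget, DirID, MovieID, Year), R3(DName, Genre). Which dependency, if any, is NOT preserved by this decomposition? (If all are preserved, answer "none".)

Title, MovieID → Budget, DirID lies within R2.
DirID → Year lies within R1.
Budget, DirID → DName lies within R1.
Year → Budget, DName lies within R1.
Genre → DName lies within R3.
Every dependency is enforceable on the fragments, so the decomposition is dependency-preserving.

none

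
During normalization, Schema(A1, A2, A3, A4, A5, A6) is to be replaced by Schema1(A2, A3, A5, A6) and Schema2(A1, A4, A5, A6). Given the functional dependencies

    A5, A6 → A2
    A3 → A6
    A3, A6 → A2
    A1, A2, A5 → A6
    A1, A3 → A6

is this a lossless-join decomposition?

Common attributes: Schema1 ∩ Schema2 = {A5, A6}.
Closure of {A5, A6}: A5, A6 → A2 applies, adding A2. So (A5, A6)⁺ = {A2, A5, A6}.
The closure contains neither all of Schema1 = {A2, A3, A5, A6} nor all of Schema2 = {A1, A4, A5, A6}, so the common attributes are not a superkey of either fragment. The join is lossy.

No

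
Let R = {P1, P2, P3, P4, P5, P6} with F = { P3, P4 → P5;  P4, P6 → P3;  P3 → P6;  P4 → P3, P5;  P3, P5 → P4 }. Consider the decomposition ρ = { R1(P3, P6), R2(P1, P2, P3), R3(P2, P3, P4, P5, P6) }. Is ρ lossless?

Chase test. Columns are P1, P2, P3, P4, P5, P6; row i has aⱼ where attribute j ∈ Ri, else bᵢⱼ.
Initial tableau (one row per fragment):
  row 1: b11 b12 a3 b14 b15 a6
  row 2: a1 a2 a3 b24 b25 b26
  row 3: b31 a2 a3 a4 a5 a6
Rows 1 and 2 agree on P3; apply P3→P6 and equate their P6 entries.
No row becomes fully distinguished — the join is lossy.

No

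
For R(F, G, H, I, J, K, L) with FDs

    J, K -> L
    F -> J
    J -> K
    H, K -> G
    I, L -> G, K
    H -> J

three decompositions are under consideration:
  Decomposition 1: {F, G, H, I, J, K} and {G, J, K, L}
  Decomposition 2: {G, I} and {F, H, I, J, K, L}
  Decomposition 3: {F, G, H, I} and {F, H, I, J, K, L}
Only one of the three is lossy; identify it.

Decomposition 2

Decomposition 1: common = {G, J, K}, closure = {G, J, K, L} → lossless.
Decomposition 2: common = {I}, closure = {I} → lossy.
Decomposition 3: common = {F, H, I}, closure = {F, G, H, I, J, K, L} → lossless.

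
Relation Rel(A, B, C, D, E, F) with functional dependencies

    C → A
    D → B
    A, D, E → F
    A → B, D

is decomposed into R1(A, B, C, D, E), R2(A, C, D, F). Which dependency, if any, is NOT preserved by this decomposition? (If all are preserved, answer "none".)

A, D, E → F

Check A, D, E → F: no single fragment contains all of {A, D, E, F}, and the restricted closure of {A, D, E} across the fragments never reaches {F}.
C → A is preserved.
D → B is preserved.
A → B, D is preserved.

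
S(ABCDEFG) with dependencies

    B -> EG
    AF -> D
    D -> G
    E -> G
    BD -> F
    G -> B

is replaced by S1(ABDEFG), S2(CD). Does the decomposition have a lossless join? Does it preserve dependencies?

Lossless test: (D)⁺ = {BDEFG}, which is a superkey of neither fragment — lossy.
Dependency preservation: every FD's attributes lie within a single fragment, so each can be enforced locally — preserved.

lossy but dependency-preserving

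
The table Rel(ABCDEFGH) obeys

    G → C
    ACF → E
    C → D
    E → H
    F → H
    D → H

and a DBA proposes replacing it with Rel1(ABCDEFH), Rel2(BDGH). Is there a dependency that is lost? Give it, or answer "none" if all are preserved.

G → C

Check G → C: no single fragment contains all of {CG}, and the restricted closure of {G} across the fragments never reaches {C}.
ACF → E is preserved.
C → D is preserved.
E → H is preserved.
F → H is preserved.
D → H is preserved.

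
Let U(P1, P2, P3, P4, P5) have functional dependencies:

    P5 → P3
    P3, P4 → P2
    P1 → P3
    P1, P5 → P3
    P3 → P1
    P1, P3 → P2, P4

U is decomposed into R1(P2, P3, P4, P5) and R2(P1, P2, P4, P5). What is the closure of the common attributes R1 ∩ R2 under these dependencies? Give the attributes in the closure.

P1, P2, P3, P4, P5

R1 ∩ R2 = {P2, P4, P5}.
P5 → P3 applies, adding P3
P3 → P1 applies, adding P1
Closure: {P1, P2, P3, P4, P5}.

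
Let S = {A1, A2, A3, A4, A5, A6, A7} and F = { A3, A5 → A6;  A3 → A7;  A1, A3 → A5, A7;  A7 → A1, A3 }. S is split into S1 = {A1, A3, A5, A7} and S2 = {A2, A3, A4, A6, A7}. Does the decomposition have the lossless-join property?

Yes

Common attributes: S1 ∩ S2 = {A3, A7}.
Closure of {A3, A7}: A7 → A1, A3 applies, adding A1; A1, A3 → A5, A7 applies, adding A5; A3, A5 → A6 applies, adding A6. So (A3, A7)⁺ = {A1, A3, A5, A6, A7}.
This closure contains every attribute of S1, so S1 ∩ S2 → S1. The join is lossless.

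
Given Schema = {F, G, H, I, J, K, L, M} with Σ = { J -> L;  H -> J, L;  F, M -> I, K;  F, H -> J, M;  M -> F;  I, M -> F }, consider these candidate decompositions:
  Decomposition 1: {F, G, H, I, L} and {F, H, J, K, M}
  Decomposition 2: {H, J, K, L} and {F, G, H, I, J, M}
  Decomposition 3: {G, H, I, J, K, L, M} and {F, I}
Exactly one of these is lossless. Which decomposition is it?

Decomposition 1: common = {F, H}, closure = {F, H, I, J, K, L, M} → lossless.
Decomposition 2: common = {H, J}, closure = {H, J, L} → lossy.
Decomposition 3: common = {I}, closure = {I} → lossy.

Decomposition 1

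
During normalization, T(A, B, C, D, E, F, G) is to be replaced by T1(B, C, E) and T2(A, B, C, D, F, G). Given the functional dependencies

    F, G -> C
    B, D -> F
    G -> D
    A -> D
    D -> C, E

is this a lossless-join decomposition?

Common attributes: T1 ∩ T2 = {B, C}.
No dependency enlarges {B, C}, so (B, C)⁺ = {B, C}.
The closure contains neither all of T1 = {B, C, E} nor all of T2 = {A, B, C, D, F, G}, so the common attributes are not a superkey of either fragment. The join is lossy.

No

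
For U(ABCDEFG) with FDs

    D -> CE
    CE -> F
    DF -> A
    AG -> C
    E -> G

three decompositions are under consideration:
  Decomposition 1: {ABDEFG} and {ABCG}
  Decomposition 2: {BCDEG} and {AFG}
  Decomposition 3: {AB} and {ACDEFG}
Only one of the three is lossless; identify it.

Decomposition 1

Decomposition 1: common = {ABG}, closure = {ABCG} → lossless.
Decomposition 2: common = {G}, closure = {G} → lossy.
Decomposition 3: common = {A}, closure = {A} → lossy.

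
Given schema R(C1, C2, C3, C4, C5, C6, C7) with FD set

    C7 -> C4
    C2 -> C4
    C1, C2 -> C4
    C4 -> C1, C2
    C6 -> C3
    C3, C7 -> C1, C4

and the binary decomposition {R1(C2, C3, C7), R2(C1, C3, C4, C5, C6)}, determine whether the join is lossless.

Common attributes: R1 ∩ R2 = {C3}.
No dependency enlarges {C3}, so (C3)⁺ = {C3}.
The closure contains neither all of R1 = {C2, C3, C7} nor all of R2 = {C1, C3, C4, C5, C6}, so the common attributes are not a superkey of either fragment. The join is lossy.

No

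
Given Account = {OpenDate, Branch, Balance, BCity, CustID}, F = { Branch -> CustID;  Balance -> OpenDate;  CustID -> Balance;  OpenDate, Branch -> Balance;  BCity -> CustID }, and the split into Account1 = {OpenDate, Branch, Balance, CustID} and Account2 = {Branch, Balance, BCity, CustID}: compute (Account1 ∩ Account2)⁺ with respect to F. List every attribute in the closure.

Account1 ∩ Account2 = {Branch, Balance, CustID}.
Balance → OpenDate applies, adding OpenDate
Closure: {OpenDate, Branch, Balance, CustID}.

OpenDate, Branch, Balance, CustID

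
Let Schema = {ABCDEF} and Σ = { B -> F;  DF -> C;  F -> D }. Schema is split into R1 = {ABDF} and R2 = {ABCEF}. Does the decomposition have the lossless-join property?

Common attributes: R1 ∩ R2 = {ABF}.
Closure of {ABF}: F → D applies, adding D; DF → C applies, adding C. So (ABF)⁺ = {ABCDF}.
This closure contains every attribute of R1, so R1 ∩ R2 → R1. The join is lossless.

Yes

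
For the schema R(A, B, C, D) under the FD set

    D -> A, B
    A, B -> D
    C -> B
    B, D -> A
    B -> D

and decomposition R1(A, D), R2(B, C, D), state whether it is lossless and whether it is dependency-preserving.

lossless and dependency-preserving

Lossless test: (D)⁺ = {A, B, D}, which contains all of one fragment — lossless.
Dependency preservation: D → A, B; A, B → D; B, D → A are not contained in any single fragment, but the restricted closure of each left-hand side across the fragments still reaches the right-hand side; the remaining FDs each lie inside some fragment. All dependencies are preserved.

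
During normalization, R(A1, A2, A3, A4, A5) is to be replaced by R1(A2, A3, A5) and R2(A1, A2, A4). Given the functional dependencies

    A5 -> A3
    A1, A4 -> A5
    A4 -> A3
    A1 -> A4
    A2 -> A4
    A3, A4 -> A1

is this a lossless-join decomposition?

Yes

Common attributes: R1 ∩ R2 = {A2}.
Closure of {A2}: A2 → A4 applies, adding A4; A4 → A3 applies, adding A3; A3, A4 → A1 applies, adding A1; A1, A4 → A5 applies, adding A5. So (A2)⁺ = {A1, A2, A3, A4, A5}.
This closure contains every attribute of R1, so R1 ∩ R2 → R1. The join is lossless.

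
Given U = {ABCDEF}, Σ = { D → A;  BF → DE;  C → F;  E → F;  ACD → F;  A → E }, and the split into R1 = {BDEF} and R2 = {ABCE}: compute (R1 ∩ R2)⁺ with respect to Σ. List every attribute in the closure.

ABDEF

R1 ∩ R2 = {BE}.
E → F applies, adding F
BF → DE applies, adding D
D → A applies, adding A
Closure: {ABDEF}.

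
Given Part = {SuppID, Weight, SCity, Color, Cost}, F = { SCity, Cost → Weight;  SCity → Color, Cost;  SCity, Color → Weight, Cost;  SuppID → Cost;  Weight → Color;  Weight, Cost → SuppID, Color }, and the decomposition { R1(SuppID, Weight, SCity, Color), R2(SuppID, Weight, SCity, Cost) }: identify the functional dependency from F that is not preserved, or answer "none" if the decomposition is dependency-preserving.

none

SCity, Cost → Weight lies within R2.
SCity → Color, Cost: restricted closure across fragments reaches Color, Cost.
SCity, Color → Weight, Cost: restricted closure across fragments reaches Weight, Cost.
SuppID → Cost lies within R2.
Weight → Color lies within R1.
Weight, Cost → SuppID, Color: restricted closure across fragments reaches SuppID, Color.
Every dependency is enforceable on the fragments, so the decomposition is dependency-preserving.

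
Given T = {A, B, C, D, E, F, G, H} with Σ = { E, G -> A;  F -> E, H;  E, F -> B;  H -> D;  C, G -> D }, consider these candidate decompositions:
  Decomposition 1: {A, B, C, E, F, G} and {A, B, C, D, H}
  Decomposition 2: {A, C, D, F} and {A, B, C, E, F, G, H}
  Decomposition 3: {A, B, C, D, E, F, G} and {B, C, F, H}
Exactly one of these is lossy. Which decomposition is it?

Decomposition 1

Decomposition 1: common = {A, B, C}, closure = {A, B, C} → lossy.
Decomposition 2: common = {A, C, F}, closure = {A, B, C, D, E, F, H} → lossless.
Decomposition 3: common = {B, C, F}, closure = {B, C, D, E, F, H} → lossless.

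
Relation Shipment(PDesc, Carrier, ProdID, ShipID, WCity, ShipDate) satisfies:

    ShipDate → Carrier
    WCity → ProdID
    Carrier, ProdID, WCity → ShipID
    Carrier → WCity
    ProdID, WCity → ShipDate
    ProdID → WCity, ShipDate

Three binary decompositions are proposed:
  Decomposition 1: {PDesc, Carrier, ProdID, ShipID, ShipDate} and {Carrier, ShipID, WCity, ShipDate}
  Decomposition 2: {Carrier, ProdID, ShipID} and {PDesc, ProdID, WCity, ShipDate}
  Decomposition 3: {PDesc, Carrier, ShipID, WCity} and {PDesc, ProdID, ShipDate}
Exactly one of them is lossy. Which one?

Decomposition 1: common = {Carrier, ShipID, ShipDate}, closure = {Carrier, ProdID, ShipID, WCity, ShipDate} → lossless.
Decomposition 2: common = {ProdID}, closure = {Carrier, ProdID, ShipID, WCity, ShipDate} → lossless.
Decomposition 3: common = {PDesc}, closure = {PDesc} → lossy.

Decomposition 3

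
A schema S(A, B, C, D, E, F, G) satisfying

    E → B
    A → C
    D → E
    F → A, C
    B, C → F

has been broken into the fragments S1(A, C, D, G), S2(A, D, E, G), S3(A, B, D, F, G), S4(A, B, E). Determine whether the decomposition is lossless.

Yes

Chase test. Columns are A, B, C, D, E, F, G; row i has aⱼ where attribute j ∈ Si, else bᵢⱼ.
Initial tableau (one row per fragment):
  row 1: a1 b12 a3 a4 b15 b16 a7
  row 2: a1 b22 b23 a4 a5 b26 a7
  row 3: a1 a2 b33 a4 b35 a6 a7
  row 4: a1 a2 b43 b44 a5 b46 b47
Rows 2 and 4 agree on E; apply E→B and equate their B entries.
Rows 1 and 2 agree on A; apply A→C and equate their C entries.
Rows 1 and 3 agree on A; apply A→C and equate their C entries.
Rows 1 and 4 agree on A; apply A→C and equate their C entries.
Rows 1 and 2 agree on D; apply D→E and equate their E entries.
Rows 1 and 3 agree on D; apply D→E and equate their E entries.
Rows 2 and 3 agree on B, C; apply B, C→F and equate their F entries.
Rows 2 and 4 agree on B, C; apply B, C→F and equate their F entries.
Rows 1 and 2 agree on E; apply E→B and equate their B entries.
Rows 1 and 2 agree on B, C; apply B, C→F and equate their F entries.
Row 1 is now all distinguished symbols — the join is lossless.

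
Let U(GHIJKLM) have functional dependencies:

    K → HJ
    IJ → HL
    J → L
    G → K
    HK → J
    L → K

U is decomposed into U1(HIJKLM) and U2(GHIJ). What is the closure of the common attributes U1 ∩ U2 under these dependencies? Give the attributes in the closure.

U1 ∩ U2 = {HIJ}.
IJ → HL applies, adding L
L → K applies, adding K
Closure: {HIJKL}.

HIJKL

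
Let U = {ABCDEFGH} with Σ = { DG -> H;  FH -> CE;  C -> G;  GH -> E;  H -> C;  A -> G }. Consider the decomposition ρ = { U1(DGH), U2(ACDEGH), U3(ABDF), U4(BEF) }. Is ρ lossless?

Chase test. Columns are ABCDEFGH; row i has aⱼ where attribute j ∈ Ui, else bᵢⱼ.
Initial tableau (one row per fragment):
  row 1: b11 b12 b13 a4 b15 b16 a7 a8
  row 2: a1 b22 a3 a4 a5 b26 a7 a8
  row 3: a1 a2 b33 a4 b35 a6 b37 b38
  row 4: b41 a2 b43 b44 a5 a6 b47 b48
Rows 1 and 2 agree on GH; apply GH→E and equate their E entries.
Rows 1 and 2 agree on H; apply H→C and equate their C entries.
Rows 2 and 3 agree on A; apply A→G and equate their G entries.
Rows 1 and 3 agree on DG; apply DG→H and equate their H entries.
Rows 1 and 3 agree on GH; apply GH→E and equate their E entries.
Rows 1 and 3 agree on H; apply H→C and equate their C entries.
Row 3 is now all distinguished symbols — the join is lossless.

Yes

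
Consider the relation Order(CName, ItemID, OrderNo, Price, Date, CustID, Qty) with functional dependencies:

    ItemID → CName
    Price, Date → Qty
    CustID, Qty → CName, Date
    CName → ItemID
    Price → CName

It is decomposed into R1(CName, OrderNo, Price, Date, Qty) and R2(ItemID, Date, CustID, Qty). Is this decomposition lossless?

No

Common attributes: R1 ∩ R2 = {Date, Qty}.
No dependency enlarges {Date, Qty}, so (Date, Qty)⁺ = {Date, Qty}.
The closure contains neither all of R1 = {CName, OrderNo, Price, Date, Qty} nor all of R2 = {ItemID, Date, CustID, Qty}, so the common attributes are not a superkey of either fragment. The join is lossy.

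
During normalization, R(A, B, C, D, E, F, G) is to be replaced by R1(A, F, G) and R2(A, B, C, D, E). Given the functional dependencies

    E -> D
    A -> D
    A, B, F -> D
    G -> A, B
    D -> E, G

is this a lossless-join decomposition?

No

Common attributes: R1 ∩ R2 = {A}.
Closure of {A}: A → D applies, adding D; D → E, G applies, adding E, G; G → A, B applies, adding B. So (A)⁺ = {A, B, D, E, G}.
The closure contains neither all of R1 = {A, F, G} nor all of R2 = {A, B, C, D, E}, so the common attributes are not a superkey of either fragment. The join is lossy.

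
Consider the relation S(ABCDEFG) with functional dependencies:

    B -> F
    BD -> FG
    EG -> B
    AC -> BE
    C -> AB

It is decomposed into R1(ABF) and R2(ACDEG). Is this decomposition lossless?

No

Common attributes: R1 ∩ R2 = {A}.
No dependency enlarges {A}, so (A)⁺ = {A}.
The closure contains neither all of R1 = {ABF} nor all of R2 = {ACDEG}, so the common attributes are not a superkey of either fragment. The join is lossy.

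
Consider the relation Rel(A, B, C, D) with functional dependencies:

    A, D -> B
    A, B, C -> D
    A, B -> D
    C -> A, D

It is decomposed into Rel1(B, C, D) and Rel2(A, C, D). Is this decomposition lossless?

Yes

Common attributes: Rel1 ∩ Rel2 = {C, D}.
Closure of {C, D}: C → A, D applies, adding A; A, D → B applies, adding B. So (C, D)⁺ = {A, B, C, D}.
This closure contains every attribute of Rel1, so Rel1 ∩ Rel2 → Rel1. The join is lossless.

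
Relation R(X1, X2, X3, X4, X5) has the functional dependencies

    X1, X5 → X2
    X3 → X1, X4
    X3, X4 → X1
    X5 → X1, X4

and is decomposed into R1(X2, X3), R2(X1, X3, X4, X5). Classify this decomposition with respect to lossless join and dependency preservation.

lossy and not dependency-preserving

Lossless test: (X3)⁺ = {X1, X3, X4}, which is a superkey of neither fragment — lossy.
Dependency preservation: the restricted closure of {X1, X5} across the fragments never reaches {X2}, so X1, X5 → X2 cannot be enforced without a join — not preserved.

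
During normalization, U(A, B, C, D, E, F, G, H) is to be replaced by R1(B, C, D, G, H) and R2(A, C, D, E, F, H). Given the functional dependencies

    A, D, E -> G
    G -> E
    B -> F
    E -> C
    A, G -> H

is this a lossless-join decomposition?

Common attributes: R1 ∩ R2 = {C, D, H}.
No dependency enlarges {C, D, H}, so (C, D, H)⁺ = {C, D, H}.
The closure contains neither all of R1 = {B, C, D, G, H} nor all of R2 = {A, C, D, E, F, H}, so the common attributes are not a superkey of either fragment. The join is lossy.

No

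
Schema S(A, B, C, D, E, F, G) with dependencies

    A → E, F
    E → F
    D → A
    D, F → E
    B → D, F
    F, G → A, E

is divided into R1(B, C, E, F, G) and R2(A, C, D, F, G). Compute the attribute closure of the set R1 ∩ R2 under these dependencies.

A, C, E, F, G

R1 ∩ R2 = {C, F, G}.
F, G → A, E applies, adding A, E
Closure: {A, C, E, F, G}.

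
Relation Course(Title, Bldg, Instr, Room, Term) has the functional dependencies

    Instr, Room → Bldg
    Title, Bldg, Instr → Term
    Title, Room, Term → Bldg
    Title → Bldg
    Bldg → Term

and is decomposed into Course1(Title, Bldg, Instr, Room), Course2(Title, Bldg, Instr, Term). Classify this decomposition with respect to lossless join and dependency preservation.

Lossless test: (Title, Bldg, Instr)⁺ = {Title, Bldg, Instr, Term}, which contains all of one fragment — lossless.
Dependency preservation: Title, Room, Term → Bldg is not contained in any single fragment, but the restricted closure of its left-hand side across the fragments still reaches the right-hand side; the remaining FDs each lie inside some fragment. All dependencies are preserved.

lossless and dependency-preserving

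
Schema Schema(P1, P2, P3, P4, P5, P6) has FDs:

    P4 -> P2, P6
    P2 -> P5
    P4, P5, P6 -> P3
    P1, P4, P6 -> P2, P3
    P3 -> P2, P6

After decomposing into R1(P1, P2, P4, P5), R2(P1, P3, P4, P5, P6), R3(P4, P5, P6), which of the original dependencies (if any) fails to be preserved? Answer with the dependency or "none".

Check P3 → P2, P6: no single fragment contains all of {P2, P3, P6}, and the restricted closure of {P3} across the fragments never reaches {P2, P6}.
P4 → P2, P6 is preserved.
P2 → P5 is preserved.
P4, P5, P6 → P3 is preserved.
P1, P4, P6 → P2, P3 is preserved.

P3 -> P2, P6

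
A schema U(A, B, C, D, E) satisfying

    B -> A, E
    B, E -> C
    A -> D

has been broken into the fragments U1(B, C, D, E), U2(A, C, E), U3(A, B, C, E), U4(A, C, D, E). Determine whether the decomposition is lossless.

Yes

Chase test. Columns are A, B, C, D, E; row i has aⱼ where attribute j ∈ Ui, else bᵢⱼ.
Initial tableau (one row per fragment):
  row 1: b11 a2 a3 a4 a5
  row 2: a1 b22 a3 b24 a5
  row 3: a1 a2 a3 b34 a5
  row 4: a1 b42 a3 a4 a5
Rows 1 and 3 agree on B; apply B→A, E and equate their A, E entries.
Rows 1 and 2 agree on A; apply A→D and equate their D entries.
Rows 1 and 3 agree on A; apply A→D and equate their D entries.
Row 1 is now all distinguished symbols — the join is lossless.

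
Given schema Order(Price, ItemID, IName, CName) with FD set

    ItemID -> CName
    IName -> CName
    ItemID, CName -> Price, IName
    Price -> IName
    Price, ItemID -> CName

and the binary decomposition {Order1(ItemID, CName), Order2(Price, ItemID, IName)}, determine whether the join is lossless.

Common attributes: Order1 ∩ Order2 = {ItemID}.
Closure of {ItemID}: ItemID → CName applies, adding CName; ItemID, CName → Price, IName applies, adding Price, IName. So (ItemID)⁺ = {Price, ItemID, IName, CName}.
This closure contains every attribute of Order1, so Order1 ∩ Order2 → Order1. The join is lossless.

Yes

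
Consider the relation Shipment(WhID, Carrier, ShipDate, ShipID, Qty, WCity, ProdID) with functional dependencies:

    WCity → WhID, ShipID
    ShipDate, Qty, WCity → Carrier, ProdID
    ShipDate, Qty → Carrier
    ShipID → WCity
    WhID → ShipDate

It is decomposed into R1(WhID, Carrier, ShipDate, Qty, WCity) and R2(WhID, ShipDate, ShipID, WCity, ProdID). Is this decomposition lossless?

No

Common attributes: R1 ∩ R2 = {WhID, ShipDate, WCity}.
Closure of {WhID, ShipDate, WCity}: WCity → WhID, ShipID applies, adding ShipID. So (WhID, ShipDate, WCity)⁺ = {WhID, ShipDate, ShipID, WCity}.
The closure contains neither all of R1 = {WhID, Carrier, ShipDate, Qty, WCity} nor all of R2 = {WhID, ShipDate, ShipID, WCity, ProdID}, so the common attributes are not a superkey of either fragment. The join is lossy.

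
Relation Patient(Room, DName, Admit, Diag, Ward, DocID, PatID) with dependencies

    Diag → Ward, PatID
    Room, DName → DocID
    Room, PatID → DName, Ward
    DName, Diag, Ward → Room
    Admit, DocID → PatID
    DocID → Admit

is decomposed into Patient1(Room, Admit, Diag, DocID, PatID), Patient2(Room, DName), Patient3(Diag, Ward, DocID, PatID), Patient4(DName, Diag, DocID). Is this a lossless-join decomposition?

No

Chase test. Columns are Room, DName, Admit, Diag, Ward, DocID, PatID; row i has aⱼ where attribute j ∈ Patienti, else bᵢⱼ.
Initial tableau (one row per fragment):
  row 1: a1 b12 a3 a4 b15 a6 a7
  row 2: a1 a2 b23 b24 b25 b26 b27
  row 3: b31 b32 b33 a4 a5 a6 a7
  row 4: b41 a2 b43 a4 b45 a6 b47
Rows 1 and 3 agree on Diag; apply Diag→Ward, PatID and equate their Ward, PatID entries.
Rows 1 and 4 agree on Diag; apply Diag→Ward, PatID and equate their Ward, PatID entries.
Rows 1 and 3 agree on DocID; apply DocID→Admit and equate their Admit entries.
Rows 1 and 4 agree on DocID; apply DocID→Admit and equate their Admit entries.
No row becomes fully distinguished — the join is lossy.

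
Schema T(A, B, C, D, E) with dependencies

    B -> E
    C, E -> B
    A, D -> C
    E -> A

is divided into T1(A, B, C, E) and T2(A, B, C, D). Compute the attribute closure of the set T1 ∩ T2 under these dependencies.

T1 ∩ T2 = {A, B, C}.
B → E applies, adding E
Closure: {A, B, C, E}.

A, B, C, E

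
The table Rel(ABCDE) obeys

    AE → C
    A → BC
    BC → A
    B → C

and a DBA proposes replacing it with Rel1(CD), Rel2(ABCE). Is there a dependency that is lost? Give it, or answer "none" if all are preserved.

AE → C lies within Rel2.
A → BC lies within Rel2.
BC → A lies within Rel2.
B → C lies within Rel2.
Every dependency is enforceable on the fragments, so the decomposition is dependency-preserving.

none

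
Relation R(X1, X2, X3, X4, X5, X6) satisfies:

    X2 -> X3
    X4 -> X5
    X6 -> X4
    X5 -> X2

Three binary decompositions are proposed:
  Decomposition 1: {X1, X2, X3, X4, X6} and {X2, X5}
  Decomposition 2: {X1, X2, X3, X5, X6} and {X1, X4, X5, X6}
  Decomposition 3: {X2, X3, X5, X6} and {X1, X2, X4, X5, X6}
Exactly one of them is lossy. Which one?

Decomposition 1: common = {X2}, closure = {X2, X3} → lossy.
Decomposition 2: common = {X1, X5, X6}, closure = {X1, X2, X3, X4, X5, X6} → lossless.
Decomposition 3: common = {X2, X5, X6}, closure = {X2, X3, X4, X5, X6} → lossless.

Decomposition 1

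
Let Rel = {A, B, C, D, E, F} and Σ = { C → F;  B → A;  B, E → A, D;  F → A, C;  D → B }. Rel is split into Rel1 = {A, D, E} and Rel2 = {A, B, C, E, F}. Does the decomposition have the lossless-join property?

Common attributes: Rel1 ∩ Rel2 = {A, E}.
No dependency enlarges {A, E}, so (A, E)⁺ = {A, E}.
The closure contains neither all of Rel1 = {A, D, E} nor all of Rel2 = {A, B, C, E, F}, so the common attributes are not a superkey of either fragment. The join is lossy.

No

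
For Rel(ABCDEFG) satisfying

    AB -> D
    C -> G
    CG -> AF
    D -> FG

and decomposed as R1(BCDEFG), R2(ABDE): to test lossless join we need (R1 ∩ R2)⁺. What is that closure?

BDEFG

R1 ∩ R2 = {BDE}.
D → FG applies, adding FG
Closure: {BDEFG}.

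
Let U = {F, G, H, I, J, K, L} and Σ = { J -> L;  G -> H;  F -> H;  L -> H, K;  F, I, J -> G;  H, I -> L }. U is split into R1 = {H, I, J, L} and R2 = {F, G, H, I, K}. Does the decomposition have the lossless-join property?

Common attributes: R1 ∩ R2 = {H, I}.
Closure of {H, I}: H, I → L applies, adding L; L → H, K applies, adding K. So (H, I)⁺ = {H, I, K, L}.
The closure contains neither all of R1 = {H, I, J, L} nor all of R2 = {F, G, H, I, K}, so the common attributes are not a superkey of either fragment. The join is lossy.

No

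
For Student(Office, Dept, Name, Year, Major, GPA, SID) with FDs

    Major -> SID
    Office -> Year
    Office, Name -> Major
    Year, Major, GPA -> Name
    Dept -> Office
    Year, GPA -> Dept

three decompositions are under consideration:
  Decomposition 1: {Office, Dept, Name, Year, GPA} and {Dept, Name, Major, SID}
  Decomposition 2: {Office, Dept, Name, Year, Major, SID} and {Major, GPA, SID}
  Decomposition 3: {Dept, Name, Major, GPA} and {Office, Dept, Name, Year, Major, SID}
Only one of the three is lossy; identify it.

Decomposition 2

Decomposition 1: common = {Dept, Name}, closure = {Office, Dept, Name, Year, Major, SID} → lossless.
Decomposition 2: common = {Major, SID}, closure = {Major, SID} → lossy.
Decomposition 3: common = {Dept, Name, Major}, closure = {Office, Dept, Name, Year, Major, SID} → lossless.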